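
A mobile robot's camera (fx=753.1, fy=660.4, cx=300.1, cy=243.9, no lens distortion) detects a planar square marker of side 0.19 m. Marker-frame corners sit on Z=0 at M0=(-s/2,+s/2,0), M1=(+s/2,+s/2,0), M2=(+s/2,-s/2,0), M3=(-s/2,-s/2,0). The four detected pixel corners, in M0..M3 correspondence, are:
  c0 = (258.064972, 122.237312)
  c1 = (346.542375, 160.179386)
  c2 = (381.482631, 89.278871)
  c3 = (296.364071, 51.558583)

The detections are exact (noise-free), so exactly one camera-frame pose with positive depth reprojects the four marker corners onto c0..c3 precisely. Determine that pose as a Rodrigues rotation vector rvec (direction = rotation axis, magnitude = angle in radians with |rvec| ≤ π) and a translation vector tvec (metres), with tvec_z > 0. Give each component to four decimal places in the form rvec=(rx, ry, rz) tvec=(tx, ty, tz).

rvec=(-0.2296, -0.1658, 0.4217) tvec=(0.0415, -0.3101, 1.4784)

Intrinsics K: fx=753.1, fy=660.4, cx=300.1, cy=243.9
Marker side s = 0.19 m; corners in marker frame (Z=0):
  M0 = (-0.0950, +0.0950, 0)
  M1 = (+0.0950, +0.0950, 0)
  M2 = (+0.0950, -0.0950, 0)
  M3 = (-0.0950, -0.0950, 0)
Detected image corners:
  c0 = (258.064972, 122.237312) px
  c1 = (346.542375, 160.179386) px
  c2 = (381.482631, 89.278871) px
  c3 = (296.364071, 51.558583) px
Planar DLT: solve 8×8 A·h = b for H (H[2,2]=1):
  H  [+480.84955 -247.77712 +321.22319]
  H  [+207.07637 +354.39450 +105.37103]
  H  [+0.07536 -0.17187 +1.00000]
B = K⁻¹H; ‖b₁‖=0.676422, ‖b₂‖=0.676422; λ = 2/(‖b₁‖+‖b₂‖) = 1.478366, sign → tz>0 ⇒ λ=+1.478366
r₁ = λ·B[:,0] = (+0.89953,+0.42241,+0.11141); r₂ = λ·B[:,1] = (-0.38514,+0.88719,-0.25409)
r₃ = r₁×r₂ = (-0.20618,+0.18565,+0.96074); SVD([r₁ r₂ r₃]) → R = UVᵀ:
  R  [+0.89953 -0.38514 -0.20618]
  R  [+0.42241 +0.88719 +0.18565]
  R  [+0.11141 -0.25409 +0.96074]
t = (+0.04147, -0.31011, +1.47837) m
tr R = 2.747459; θ = arccos((tr R − 1)/2) = 0.507979 rad = 29.105°
axis k = ((R−Rᵀ)₃₂, (R−Rᵀ)₁₃, (R−Rᵀ)₂₁) / (2 sinθ) = (-0.452031, -0.326463, +0.830114)
rvec = θ·k = (-0.229623, -0.165836, +0.421681)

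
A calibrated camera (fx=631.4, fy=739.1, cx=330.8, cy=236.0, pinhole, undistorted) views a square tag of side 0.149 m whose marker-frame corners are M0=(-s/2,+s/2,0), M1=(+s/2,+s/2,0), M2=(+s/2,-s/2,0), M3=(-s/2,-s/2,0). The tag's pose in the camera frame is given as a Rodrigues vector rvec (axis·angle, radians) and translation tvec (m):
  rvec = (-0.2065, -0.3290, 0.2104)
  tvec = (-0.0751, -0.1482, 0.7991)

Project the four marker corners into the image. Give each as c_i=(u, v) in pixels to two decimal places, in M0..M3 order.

Intrinsics K: fx=631.4, fy=739.1, cx=330.8, cy=236.0
Marker side s = 0.149 m; corners in marker frame (Z=0):
  M0 = (-0.0745, +0.0745, 0)
  M1 = (+0.0745, +0.0745, 0)
  M2 = (+0.0745, -0.0745, 0)
  M3 = (-0.0745, -0.0745, 0)
rvec = (-0.2065, -0.3290, 0.2104), |rvec| = θ = 0.44176 rad = 25.311°
Rodrigues: sinθ=0.42753, 1−cosθ=0.09600; R = I + sinθ·[k]× + (1−cosθ)·[k]×²:
    [+0.92498 -0.17020 -0.33978]
    [+0.23704 +0.95725 +0.16580]
    [+0.29703 -0.23390 +0.92578]
t = (-0.0751, -0.1482, 0.7991) m
M0: Pc = R·M0+t = (-0.15669, -0.09454, +0.75955); u = 631.4·(-0.15669)/0.75955 + 330.8 = 200.5450, v = 739.1·(-0.09454)/0.75955 + 236.0 = 144.0001
M1: Pc = R·M1+t = (-0.01887, -0.05923, +0.80380); u = 631.4·(-0.01887)/0.80380 + 330.8 = 315.9779, v = 739.1·(-0.05923)/0.80380 + 236.0 = 181.5421
M2: Pc = R·M2+t = (+0.00649, -0.20186, +0.83865); u = 631.4·(+0.00649)/0.83865 + 330.8 = 335.6868, v = 739.1·(-0.20186)/0.83865 + 236.0 = 58.1065
M3: Pc = R·M3+t = (-0.13133, -0.23717, +0.79440); u = 631.4·(-0.13133)/0.79440 + 330.8 = 226.4161, v = 739.1·(-0.23717)/0.79440 + 236.0 = 15.3347

c0=(200.54, 144.00) c1=(315.98, 181.54) c2=(335.69, 58.11) c3=(226.42, 15.33)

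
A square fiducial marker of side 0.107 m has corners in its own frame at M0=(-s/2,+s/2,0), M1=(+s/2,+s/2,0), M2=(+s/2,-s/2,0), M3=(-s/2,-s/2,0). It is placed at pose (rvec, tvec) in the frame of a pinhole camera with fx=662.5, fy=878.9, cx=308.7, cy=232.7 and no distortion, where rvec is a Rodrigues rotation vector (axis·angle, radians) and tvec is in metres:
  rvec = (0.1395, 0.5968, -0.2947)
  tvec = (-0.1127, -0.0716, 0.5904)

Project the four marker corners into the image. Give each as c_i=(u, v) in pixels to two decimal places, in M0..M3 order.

Intrinsics K: fx=662.5, fy=878.9, cx=308.7, cy=232.7
Marker side s = 0.107 m; corners in marker frame (Z=0):
  M0 = (-0.0535, +0.0535, 0)
  M1 = (+0.0535, +0.0535, 0)
  M2 = (+0.0535, -0.0535, 0)
  M3 = (-0.0535, -0.0535, 0)
rvec = (0.1395, 0.5968, -0.2947), |rvec| = θ = 0.68006 rad = 38.964°
Rodrigues: sinθ=0.62884, 1−cosθ=0.22246; R = I + sinθ·[k]× + (1−cosθ)·[k]×²:
    [+0.78690 +0.31255 +0.53208]
    [-0.23246 +0.94886 -0.21359]
    [-0.57163 +0.04439 +0.81931]
t = (-0.1127, -0.0716, 0.5904) m
M0: Pc = R·M0+t = (-0.13808, -0.00840, +0.62336); u = 662.5·(-0.13808)/0.62336 + 308.7 = 161.9521, v = 878.9·(-0.00840)/0.62336 + 232.7 = 220.8573
M1: Pc = R·M1+t = (-0.05388, -0.03327, +0.56219); u = 662.5·(-0.05388)/0.56219 + 308.7 = 245.2073, v = 878.9·(-0.03327)/0.56219 + 232.7 = 180.6840
M2: Pc = R·M2+t = (-0.08732, -0.13480, +0.55744); u = 662.5·(-0.08732)/0.55744 + 308.7 = 204.9205, v = 878.9·(-0.13480)/0.55744 + 232.7 = 20.1648
M3: Pc = R·M3+t = (-0.17152, -0.10993, +0.61861); u = 662.5·(-0.17152)/0.61861 + 308.7 = 125.0094, v = 878.9·(-0.10993)/0.61861 + 232.7 = 76.5177

c0=(161.95, 220.86) c1=(245.21, 180.68) c2=(204.92, 20.16) c3=(125.01, 76.52)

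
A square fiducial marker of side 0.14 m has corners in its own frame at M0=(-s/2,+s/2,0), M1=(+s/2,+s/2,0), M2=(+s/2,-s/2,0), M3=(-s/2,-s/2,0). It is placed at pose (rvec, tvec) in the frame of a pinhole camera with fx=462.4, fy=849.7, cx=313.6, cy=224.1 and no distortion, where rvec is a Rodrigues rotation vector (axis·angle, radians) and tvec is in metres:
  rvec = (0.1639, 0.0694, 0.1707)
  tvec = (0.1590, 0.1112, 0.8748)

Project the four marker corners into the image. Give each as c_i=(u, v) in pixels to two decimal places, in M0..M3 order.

Intrinsics K: fx=462.4, fy=849.7, cx=313.6, cy=224.1
Marker side s = 0.14 m; corners in marker frame (Z=0):
  M0 = (-0.0700, +0.0700, 0)
  M1 = (+0.0700, +0.0700, 0)
  M2 = (+0.0700, -0.0700, 0)
  M3 = (-0.0700, -0.0700, 0)
rvec = (0.1639, 0.0694, 0.1707), |rvec| = θ = 0.24661 rad = 14.130°
Rodrigues: sinθ=0.24412, 1−cosθ=0.03026; R = I + sinθ·[k]× + (1−cosθ)·[k]×²:
    [+0.98311 -0.16332 +0.08262]
    [+0.17463 +0.97214 -0.15635]
    [-0.05478 +0.16814 +0.98424]
t = (0.1590, 0.1112, 0.8748) m
M0: Pc = R·M0+t = (+0.07875, +0.16703, +0.89040); u = 462.4·(+0.07875)/0.89040 + 313.6 = 354.4962, v = 849.7·(+0.16703)/0.89040 + 224.1 = 383.4900
M1: Pc = R·M1+t = (+0.21639, +0.19147, +0.88273); u = 462.4·(+0.21639)/0.88273 + 313.6 = 426.9484, v = 849.7·(+0.19147)/0.88273 + 224.1 = 408.4086
M2: Pc = R·M2+t = (+0.23925, +0.05537, +0.85920); u = 462.4·(+0.23925)/0.85920 + 313.6 = 442.3589, v = 849.7·(+0.05537)/0.85920 + 224.1 = 278.8625
M3: Pc = R·M3+t = (+0.10161, +0.03093, +0.86687); u = 462.4·(+0.10161)/0.86687 + 313.6 = 367.8029, v = 849.7·(+0.03093)/0.86687 + 224.1 = 254.4134

c0=(354.50, 383.49) c1=(426.95, 408.41) c2=(442.36, 278.86) c3=(367.80, 254.41)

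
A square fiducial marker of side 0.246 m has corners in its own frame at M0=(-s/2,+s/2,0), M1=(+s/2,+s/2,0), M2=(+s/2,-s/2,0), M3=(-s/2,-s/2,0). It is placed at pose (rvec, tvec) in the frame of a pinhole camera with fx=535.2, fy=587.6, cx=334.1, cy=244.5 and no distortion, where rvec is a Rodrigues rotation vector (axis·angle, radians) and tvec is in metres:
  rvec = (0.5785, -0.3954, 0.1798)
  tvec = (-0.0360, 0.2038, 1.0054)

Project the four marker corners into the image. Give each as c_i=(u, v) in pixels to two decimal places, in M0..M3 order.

c0=(238.41, 417.14) c1=(354.32, 408.62) c2=(393.04, 308.97) c3=(265.73, 307.37)

Intrinsics K: fx=535.2, fy=587.6, cx=334.1, cy=244.5
Marker side s = 0.246 m; corners in marker frame (Z=0):
  M0 = (-0.1230, +0.1230, 0)
  M1 = (+0.1230, +0.1230, 0)
  M2 = (+0.1230, -0.1230, 0)
  M3 = (-0.1230, -0.1230, 0)
rvec = (0.5785, -0.3954, 0.1798), |rvec| = θ = 0.72342 rad = 41.449°
Rodrigues: sinθ=0.66195, 1−cosθ=0.25045; R = I + sinθ·[k]× + (1−cosθ)·[k]×²:
    [+0.90971 -0.27399 -0.31203]
    [+0.05505 +0.82437 -0.56337]
    [+0.41158 +0.49532 +0.76502]
t = (-0.0360, 0.2038, 1.0054) m
M0: Pc = R·M0+t = (-0.18159, +0.29843, +1.01570); u = 535.2·(-0.18159)/1.01570 + 334.1 = 238.4127, v = 587.6·(+0.29843)/1.01570 + 244.5 = 417.1444
M1: Pc = R·M1+t = (+0.04219, +0.31197, +1.11695); u = 535.2·(+0.04219)/1.11695 + 334.1 = 354.3174, v = 587.6·(+0.31197)/1.11695 + 244.5 = 408.6194
M2: Pc = R·M2+t = (+0.10959, +0.10917, +0.99510); u = 535.2·(+0.10959)/0.99510 + 334.1 = 393.0441, v = 587.6·(+0.10917)/0.99510 + 244.5 = 308.9668
M3: Pc = R·M3+t = (-0.11419, +0.09563, +0.89385); u = 535.2·(-0.11419)/0.89385 + 334.1 = 265.7259, v = 587.6·(+0.09563)/0.89385 + 244.5 = 307.3659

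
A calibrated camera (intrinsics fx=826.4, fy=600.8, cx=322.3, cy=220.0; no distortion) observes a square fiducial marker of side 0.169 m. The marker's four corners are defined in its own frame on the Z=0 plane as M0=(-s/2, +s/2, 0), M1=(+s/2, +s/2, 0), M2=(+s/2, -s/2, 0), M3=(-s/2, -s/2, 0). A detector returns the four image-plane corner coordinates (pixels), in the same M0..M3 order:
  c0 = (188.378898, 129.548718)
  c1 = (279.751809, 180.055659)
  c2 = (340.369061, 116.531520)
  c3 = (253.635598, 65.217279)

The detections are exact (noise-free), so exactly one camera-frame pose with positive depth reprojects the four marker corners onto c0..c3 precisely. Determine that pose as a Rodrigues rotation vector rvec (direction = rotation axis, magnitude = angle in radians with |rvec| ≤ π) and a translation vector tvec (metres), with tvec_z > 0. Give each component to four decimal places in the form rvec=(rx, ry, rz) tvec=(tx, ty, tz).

Intrinsics K: fx=826.4, fy=600.8, cx=322.3, cy=220.0
Marker side s = 0.169 m; corners in marker frame (Z=0):
  M0 = (-0.0845, +0.0845, 0)
  M1 = (+0.0845, +0.0845, 0)
  M2 = (+0.0845, -0.0845, 0)
  M3 = (-0.0845, -0.0845, 0)
Detected image corners:
  c0 = (188.378898, 129.548718) px
  c1 = (279.751809, 180.055659) px
  c2 = (340.369061, 116.531520) px
  c3 = (253.635598, 65.217279) px
Planar DLT: solve 8×8 A·h = b for H (H[2,2]=1):
  H  [+581.16003 -415.57459 +266.73943]
  H  [+326.44857 +358.15047 +122.83753]
  H  [+0.20490 -0.16346 +1.00000]
B = K⁻¹H; ‖b₁‖=0.806136, ‖b₂‖=0.806136; λ = 2/(‖b₁‖+‖b₂‖) = 1.240485, sign → tz>0 ⇒ λ=+1.240485
r₁ = λ·B[:,0] = (+0.77323,+0.58095,+0.25417); r₂ = λ·B[:,1] = (-0.54473,+0.81373,-0.20277)
r₃ = r₁×r₂ = (-0.32463,+0.01833,+0.94566); SVD([r₁ r₂ r₃]) → R = UVᵀ:
  R  [+0.77323 -0.54473 -0.32463]
  R  [+0.58095 +0.81373 +0.01833]
  R  [+0.25417 -0.20277 +0.94566]
t = (-0.08340, -0.20061, +1.24049) m
tr R = 2.532628; θ = arccos((tr R − 1)/2) = 0.697712 rad = 39.976°
axis k = ((R−Rᵀ)₃₂, (R−Rᵀ)₁₃, (R−Rᵀ)₂₁) / (2 sinθ) = (-0.172073, -0.450454, +0.876060)
rvec = θ·k = (-0.120057, -0.314288, +0.611238)

rvec=(-0.1201, -0.3143, 0.6112) tvec=(-0.0834, -0.2006, 1.2405)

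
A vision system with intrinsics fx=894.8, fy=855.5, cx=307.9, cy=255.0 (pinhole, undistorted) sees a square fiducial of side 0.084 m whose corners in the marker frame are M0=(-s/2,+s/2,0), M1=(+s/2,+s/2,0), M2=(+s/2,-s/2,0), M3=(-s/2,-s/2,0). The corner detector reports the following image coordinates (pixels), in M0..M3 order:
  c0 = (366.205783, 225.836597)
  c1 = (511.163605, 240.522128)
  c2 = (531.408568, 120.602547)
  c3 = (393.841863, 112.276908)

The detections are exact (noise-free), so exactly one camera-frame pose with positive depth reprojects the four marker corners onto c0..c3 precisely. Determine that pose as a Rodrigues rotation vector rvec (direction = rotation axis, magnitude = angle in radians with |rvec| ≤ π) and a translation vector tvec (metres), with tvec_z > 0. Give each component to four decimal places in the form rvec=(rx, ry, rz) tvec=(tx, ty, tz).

Intrinsics K: fx=894.8, fy=855.5, cx=307.9, cy=255.0
Marker side s = 0.084 m; corners in marker frame (Z=0):
  M0 = (-0.0420, +0.0420, 0)
  M1 = (+0.0420, +0.0420, 0)
  M2 = (+0.0420, -0.0420, 0)
  M3 = (-0.0420, -0.0420, 0)
Detected image corners:
  c0 = (366.205783, 225.836597) px
  c1 = (511.163605, 240.522128) px
  c2 = (531.408568, 120.602547) px
  c3 = (393.841863, 112.276908) px
Planar DLT: solve 8×8 A·h = b for H (H[2,2]=1):
  H  [+1420.09650 -610.88611 +449.30408]
  H  [+34.86807 +1262.84408 +172.90305]
  H  [-0.57753 -0.72076 +1.00000]
B = K⁻¹H; ‖b₁‖=1.888883, ‖b₂‖=1.888883; λ = 2/(‖b₁‖+‖b₂‖) = 0.529413, sign → tz>0 ⇒ λ=+0.529413
r₁ = λ·B[:,0] = (+0.94542,+0.11271,-0.30575); r₂ = λ·B[:,1] = (-0.23013,+0.89523,-0.38158)
r₃ = r₁×r₂ = (+0.23071,+0.43111,+0.87230); SVD([r₁ r₂ r₃]) → R = UVᵀ:
  R  [+0.94542 -0.23013 +0.23071]
  R  [+0.11271 +0.89523 +0.43111]
  R  [-0.30575 -0.38158 +0.87230]
t = (+0.08366, -0.05080, +0.52941) m
tr R = 2.712951; θ = arccos((tr R − 1)/2) = 0.542394 rad = 31.077°
axis k = ((R−Rᵀ)₃₂, (R−Rᵀ)₁₃, (R−Rᵀ)₂₁) / (2 sinθ) = (-0.787206, +0.519635, +0.332094)
rvec = θ·k = (-0.426976, +0.281847, +0.180126)

rvec=(-0.4270, 0.2818, 0.1801) tvec=(0.0837, -0.0508, 0.5294)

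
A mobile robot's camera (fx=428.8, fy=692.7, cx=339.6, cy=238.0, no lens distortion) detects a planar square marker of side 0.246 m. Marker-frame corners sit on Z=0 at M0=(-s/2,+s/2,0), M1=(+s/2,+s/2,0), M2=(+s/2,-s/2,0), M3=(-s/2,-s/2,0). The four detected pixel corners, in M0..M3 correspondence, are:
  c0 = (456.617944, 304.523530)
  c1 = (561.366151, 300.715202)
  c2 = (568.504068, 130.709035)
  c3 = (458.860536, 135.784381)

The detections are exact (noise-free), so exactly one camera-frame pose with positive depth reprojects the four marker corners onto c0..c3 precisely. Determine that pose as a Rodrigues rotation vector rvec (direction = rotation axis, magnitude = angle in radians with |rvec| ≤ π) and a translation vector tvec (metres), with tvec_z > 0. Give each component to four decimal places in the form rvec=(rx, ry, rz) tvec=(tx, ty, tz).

rvec=(0.1848, 0.0230, -0.0274) tvec=(0.3976, -0.0260, 0.9939)

Intrinsics K: fx=428.8, fy=692.7, cx=339.6, cy=238.0
Marker side s = 0.246 m; corners in marker frame (Z=0):
  M0 = (-0.1230, +0.1230, 0)
  M1 = (+0.1230, +0.1230, 0)
  M2 = (+0.1230, -0.1230, 0)
  M3 = (-0.1230, -0.1230, 0)
Detected image corners:
  c0 = (456.617944, 304.523530) px
  c1 = (561.366151, 300.715202) px
  c2 = (568.504068, 130.709035) px
  c3 = (458.860536, 135.784381) px
Planar DLT: solve 8×8 A·h = b for H (H[2,2]=1):
  H  [+422.45481 +75.31707 +511.11538]
  H  [-23.57037 +728.71161 +219.86206]
  H  [-0.02557 +0.18452 +1.00000]
B = K⁻¹H; ‖b₁‖=1.006095, ‖b₂‖=1.006095; λ = 2/(‖b₁‖+‖b₂‖) = 0.993942, sign → tz>0 ⇒ λ=+0.993942
r₁ = λ·B[:,0] = (+0.99936,-0.02509,-0.02542); r₂ = λ·B[:,1] = (+0.02933,+0.98260,+0.18340)
r₃ = r₁×r₂ = (+0.02037,-0.18403,+0.98271); SVD([r₁ r₂ r₃]) → R = UVᵀ:
  R  [+0.99936 +0.02933 +0.02037]
  R  [-0.02509 +0.98260 -0.18403]
  R  [-0.02542 +0.18340 +0.98271]
t = (+0.39757, -0.02603, +0.99394) m
tr R = 2.964672; θ = arccos((tr R − 1)/2) = 0.188236 rad = 10.785°
axis k = ((R−Rᵀ)₃₂, (R−Rᵀ)₁₃, (R−Rᵀ)₂₁) / (2 sinθ) = (+0.981778, +0.122342, -0.145411)
rvec = θ·k = (+0.184806, +0.023029, -0.027371)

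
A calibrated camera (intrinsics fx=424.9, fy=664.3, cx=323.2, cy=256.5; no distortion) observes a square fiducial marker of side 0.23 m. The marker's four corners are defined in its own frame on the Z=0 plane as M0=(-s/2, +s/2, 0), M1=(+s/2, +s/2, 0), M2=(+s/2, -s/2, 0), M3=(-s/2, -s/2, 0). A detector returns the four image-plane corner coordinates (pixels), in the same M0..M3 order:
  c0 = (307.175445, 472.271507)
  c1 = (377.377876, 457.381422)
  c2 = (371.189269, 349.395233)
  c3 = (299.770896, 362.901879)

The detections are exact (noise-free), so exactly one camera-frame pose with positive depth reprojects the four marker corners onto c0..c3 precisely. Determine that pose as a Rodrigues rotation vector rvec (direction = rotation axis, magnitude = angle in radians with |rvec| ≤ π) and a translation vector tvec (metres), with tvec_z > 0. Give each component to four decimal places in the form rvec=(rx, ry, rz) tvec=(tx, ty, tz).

Intrinsics K: fx=424.9, fy=664.3, cx=323.2, cy=256.5
Marker side s = 0.23 m; corners in marker frame (Z=0):
  M0 = (-0.1150, +0.1150, 0)
  M1 = (+0.1150, +0.1150, 0)
  M2 = (+0.1150, -0.1150, 0)
  M3 = (-0.1150, -0.1150, 0)
Detected image corners:
  c0 = (307.175445, 472.271507) px
  c1 = (377.377876, 457.381422) px
  c2 = (371.189269, 349.395233) px
  c3 = (299.770896, 362.901879) px
Planar DLT: solve 8×8 A·h = b for H (H[2,2]=1):
  H  [+329.63848 +52.74018 +339.16692]
  H  [-35.36366 +500.60422 +410.86301]
  H  [+0.06429 +0.06849 +1.00000]
B = K⁻¹H; ‖b₁‖=0.733898, ‖b₂‖=0.733898; λ = 2/(‖b₁‖+‖b₂‖) = 1.362587, sign → tz>0 ⇒ λ=+1.362587
r₁ = λ·B[:,0] = (+0.99046,-0.10636,+0.08761); r₂ = λ·B[:,1] = (+0.09814,+0.99079,+0.09332)
r₃ = r₁×r₂ = (-0.09673,-0.08383,+0.99177); SVD([r₁ r₂ r₃]) → R = UVᵀ:
  R  [+0.99046 +0.09814 -0.09673]
  R  [-0.10636 +0.99079 -0.08383]
  R  [+0.08761 +0.09332 +0.99177]
t = (+0.05120, +0.31662, +1.36259) m
tr R = 2.973022; θ = arccos((tr R − 1)/2) = 0.164436 rad = 9.422°
axis k = ((R−Rᵀ)₃₂, (R−Rᵀ)₁₃, (R−Rᵀ)₂₁) / (2 sinθ) = (+0.541111, -0.563032, -0.624655)
rvec = θ·k = (+0.088978, -0.092583, -0.102716)

rvec=(0.0890, -0.0926, -0.1027) tvec=(0.0512, 0.3166, 1.3626)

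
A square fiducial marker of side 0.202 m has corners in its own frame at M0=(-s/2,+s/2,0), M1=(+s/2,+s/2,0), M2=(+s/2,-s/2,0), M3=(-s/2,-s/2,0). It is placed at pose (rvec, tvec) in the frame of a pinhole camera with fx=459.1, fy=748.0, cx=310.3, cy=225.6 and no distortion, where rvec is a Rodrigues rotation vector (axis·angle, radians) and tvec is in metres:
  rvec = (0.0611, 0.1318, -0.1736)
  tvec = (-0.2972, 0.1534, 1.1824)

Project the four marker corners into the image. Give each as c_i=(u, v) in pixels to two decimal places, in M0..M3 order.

Intrinsics K: fx=459.1, fy=748.0, cx=310.3, cy=225.6
Marker side s = 0.202 m; corners in marker frame (Z=0):
  M0 = (-0.1010, +0.1010, 0)
  M1 = (+0.1010, +0.1010, 0)
  M2 = (+0.1010, -0.1010, 0)
  M3 = (-0.1010, -0.1010, 0)
rvec = (0.0611, 0.1318, -0.1736), |rvec| = θ = 0.22637 rad = 12.970°
Rodrigues: sinθ=0.22444, 1−cosθ=0.02551; R = I + sinθ·[k]× + (1−cosθ)·[k]×²:
    [+0.97635 +0.17613 +0.12540]
    [-0.16811 +0.98314 -0.07197]
    [-0.13596 +0.04919 +0.98949]
t = (-0.2972, 0.1534, 1.1824) m
M0: Pc = R·M0+t = (-0.37802, +0.26968, +1.20110); u = 459.1·(-0.37802)/1.20110 + 310.3 = 165.8076, v = 748.0·(+0.26968)/1.20110 + 225.6 = 393.5442
M1: Pc = R·M1+t = (-0.18080, +0.23572, +1.17364); u = 459.1·(-0.18080)/1.17364 + 310.3 = 239.5752, v = 748.0·(+0.23572)/1.17364 + 225.6 = 375.8312
M2: Pc = R·M2+t = (-0.21638, +0.03712, +1.16370); u = 459.1·(-0.21638)/1.16370 + 310.3 = 224.9351, v = 748.0·(+0.03712)/1.16370 + 225.6 = 249.4624
M3: Pc = R·M3+t = (-0.41360, +0.07108, +1.19116); u = 459.1·(-0.41360)/1.19116 + 310.3 = 150.8896, v = 748.0·(+0.07108)/1.19116 + 225.6 = 270.2367

c0=(165.81, 393.54) c1=(239.58, 375.83) c2=(224.94, 249.46) c3=(150.89, 270.24)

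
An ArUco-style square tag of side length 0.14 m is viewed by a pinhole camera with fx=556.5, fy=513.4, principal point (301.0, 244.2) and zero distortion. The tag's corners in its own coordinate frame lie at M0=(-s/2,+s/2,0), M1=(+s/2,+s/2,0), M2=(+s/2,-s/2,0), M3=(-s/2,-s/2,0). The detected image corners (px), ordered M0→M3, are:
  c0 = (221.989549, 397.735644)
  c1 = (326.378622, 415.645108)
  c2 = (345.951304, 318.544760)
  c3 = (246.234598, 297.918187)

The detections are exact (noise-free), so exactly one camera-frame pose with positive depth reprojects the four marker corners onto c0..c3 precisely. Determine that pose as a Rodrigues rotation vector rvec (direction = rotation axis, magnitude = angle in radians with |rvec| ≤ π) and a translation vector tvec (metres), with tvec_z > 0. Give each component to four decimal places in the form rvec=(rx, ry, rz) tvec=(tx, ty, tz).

Intrinsics K: fx=556.5, fy=513.4, cx=301.0, cy=244.2
Marker side s = 0.14 m; corners in marker frame (Z=0):
  M0 = (-0.0700, +0.0700, 0)
  M1 = (+0.0700, +0.0700, 0)
  M2 = (+0.0700, -0.0700, 0)
  M3 = (-0.0700, -0.0700, 0)
Detected image corners:
  c0 = (221.989549, 397.735644) px
  c1 = (326.378622, 415.645108) px
  c2 = (345.951304, 318.544760) px
  c3 = (246.234598, 297.918187) px
Planar DLT: solve 8×8 A·h = b for H (H[2,2]=1):
  H  [+800.08209 -234.10775 +286.24309]
  H  [+227.38941 +605.43840 +356.68835]
  H  [+0.25059 -0.27323 +1.00000]
B = K⁻¹H; ‖b₁‖=1.364999, ‖b₂‖=1.364999; λ = 2/(‖b₁‖+‖b₂‖) = 0.732601, sign → tz>0 ⇒ λ=+0.732601
r₁ = λ·B[:,0] = (+0.95397,+0.23716,+0.18358); r₂ = λ·B[:,1] = (-0.19992,+0.95915,-0.20017)
r₃ = r₁×r₂ = (-0.22355,+0.15425,+0.96241); SVD([r₁ r₂ r₃]) → R = UVᵀ:
  R  [+0.95397 -0.19992 -0.22355]
  R  [+0.23716 +0.95915 +0.15425]
  R  [+0.18358 -0.20017 +0.96241]
t = (-0.01943, +0.16052, +0.73260) m
tr R = 2.875524; θ = arccos((tr R − 1)/2) = 0.354667 rad = 20.321°
axis k = ((R−Rᵀ)₃₂, (R−Rᵀ)₁₃, (R−Rᵀ)₂₁) / (2 sinθ) = (-0.510286, -0.586176, +0.629290)
rvec = θ·k = (-0.180982, -0.207897, +0.223188)

rvec=(-0.1810, -0.2079, 0.2232) tvec=(-0.0194, 0.1605, 0.7326)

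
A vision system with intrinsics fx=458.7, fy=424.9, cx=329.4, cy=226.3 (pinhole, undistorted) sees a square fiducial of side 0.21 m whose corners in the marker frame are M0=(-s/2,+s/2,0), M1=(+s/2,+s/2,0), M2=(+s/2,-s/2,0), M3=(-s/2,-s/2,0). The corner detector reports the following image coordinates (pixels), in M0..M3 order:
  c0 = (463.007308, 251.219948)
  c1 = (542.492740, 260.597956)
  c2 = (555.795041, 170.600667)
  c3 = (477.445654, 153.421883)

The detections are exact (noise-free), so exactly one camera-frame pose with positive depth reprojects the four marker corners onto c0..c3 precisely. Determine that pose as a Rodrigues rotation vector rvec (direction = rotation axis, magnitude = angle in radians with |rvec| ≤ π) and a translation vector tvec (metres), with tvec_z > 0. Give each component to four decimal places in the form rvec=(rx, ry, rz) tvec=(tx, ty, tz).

rvec=(0.0268, -0.3816, 0.1338) tvec=(0.3741, -0.0379, 0.9432)

Intrinsics K: fx=458.7, fy=424.9, cx=329.4, cy=226.3
Marker side s = 0.21 m; corners in marker frame (Z=0):
  M0 = (-0.1050, +0.1050, 0)
  M1 = (+0.1050, +0.1050, 0)
  M2 = (+0.1050, -0.1050, 0)
  M3 = (-0.1050, -0.1050, 0)
Detected image corners:
  c0 = (463.007308, 251.219948) px
  c1 = (542.492740, 260.597956) px
  c2 = (555.795041, 170.600667) px
  c3 = (477.445654, 153.421883) px
Planar DLT: solve 8×8 A·h = b for H (H[2,2]=1):
  H  [+577.36332 -65.44873 +511.32299]
  H  [+145.86632 +446.56066 +209.24052]
  H  [+0.39547 +0.00096 +1.00000]
B = K⁻¹H; ‖b₁‖=1.060207, ‖b₂‖=1.060207; λ = 2/(‖b₁‖+‖b₂‖) = 0.943212, sign → tz>0 ⇒ λ=+0.943212
r₁ = λ·B[:,0] = (+0.91935,+0.12514,+0.37301); r₂ = λ·B[:,1] = (-0.13523,+0.99081,+0.00090)
r₃ = r₁×r₂ = (-0.36947,-0.05127,+0.92783); SVD([r₁ r₂ r₃]) → R = UVᵀ:
  R  [+0.91935 -0.13523 -0.36947]
  R  [+0.12514 +0.99081 -0.05127]
  R  [+0.37301 +0.00090 +0.92783]
t = (+0.37408, -0.03787, +0.94321) m
tr R = 2.837988; θ = arccos((tr R − 1)/2) = 0.405274 rad = 23.221°
axis k = ((R−Rᵀ)₃₂, (R−Rᵀ)₁₃, (R−Rᵀ)₂₁) / (2 sinθ) = (+0.066168, -0.941594, +0.330184)
rvec = θ·k = (+0.026816, -0.381604, +0.133815)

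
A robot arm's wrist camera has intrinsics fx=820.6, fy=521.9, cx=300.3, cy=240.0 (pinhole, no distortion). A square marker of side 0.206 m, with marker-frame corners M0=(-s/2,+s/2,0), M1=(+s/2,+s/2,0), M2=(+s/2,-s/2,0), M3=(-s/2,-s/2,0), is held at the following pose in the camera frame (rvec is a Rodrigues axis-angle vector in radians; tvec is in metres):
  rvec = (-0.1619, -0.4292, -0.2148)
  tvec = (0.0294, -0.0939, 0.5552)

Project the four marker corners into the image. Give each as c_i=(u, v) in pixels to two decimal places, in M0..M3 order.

Intrinsics K: fx=820.6, fy=521.9, cx=300.3, cy=240.0
Marker side s = 0.206 m; corners in marker frame (Z=0):
  M0 = (-0.1030, +0.1030, 0)
  M1 = (+0.1030, +0.1030, 0)
  M2 = (+0.1030, -0.1030, 0)
  M3 = (-0.1030, -0.1030, 0)
rvec = (-0.1619, -0.4292, -0.2148), |rvec| = θ = 0.50652 rad = 29.022°
Rodrigues: sinθ=0.48514, 1−cosθ=0.12556; R = I + sinθ·[k]× + (1−cosθ)·[k]×²:
    [+0.88727 +0.23974 -0.39406]
    [-0.17172 +0.96459 +0.20018]
    [+0.42810 -0.10995 +0.89702]
t = (0.0294, -0.0939, 0.5552) m
M0: Pc = R·M0+t = (-0.03730, +0.02314, +0.49978); u = 820.6·(-0.03730)/0.49978 + 300.3 = 239.0643, v = 521.9·(+0.02314)/0.49978 + 240.0 = 264.1647
M1: Pc = R·M1+t = (+0.14548, -0.01223, +0.58797); u = 820.6·(+0.14548)/0.58797 + 300.3 = 503.3412, v = 521.9·(-0.01223)/0.58797 + 240.0 = 229.1401
M2: Pc = R·M2+t = (+0.09610, -0.21094, +0.61062); u = 820.6·(+0.09610)/0.61062 + 300.3 = 429.4407, v = 521.9·(-0.21094)/0.61062 + 240.0 = 59.7077
M3: Pc = R·M3+t = (-0.08668, -0.17557, +0.52243); u = 820.6·(-0.08668)/0.52243 + 300.3 = 164.1462, v = 521.9·(-0.17557)/0.52243 + 240.0 = 64.6129

c0=(239.06, 264.16) c1=(503.34, 229.14) c2=(429.44, 59.71) c3=(164.15, 64.61)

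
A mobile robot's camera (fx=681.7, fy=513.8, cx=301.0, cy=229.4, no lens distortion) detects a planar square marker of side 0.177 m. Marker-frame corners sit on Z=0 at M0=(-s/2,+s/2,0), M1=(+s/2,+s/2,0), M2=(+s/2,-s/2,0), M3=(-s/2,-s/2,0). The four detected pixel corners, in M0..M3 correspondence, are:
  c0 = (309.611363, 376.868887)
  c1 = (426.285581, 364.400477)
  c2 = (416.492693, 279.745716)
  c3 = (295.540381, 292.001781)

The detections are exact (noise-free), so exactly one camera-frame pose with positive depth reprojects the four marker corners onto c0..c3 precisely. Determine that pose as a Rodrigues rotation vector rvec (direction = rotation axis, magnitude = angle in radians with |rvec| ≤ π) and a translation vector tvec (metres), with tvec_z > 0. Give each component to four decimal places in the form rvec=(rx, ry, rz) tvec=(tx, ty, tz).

rvec=(0.1981, -0.0560, -0.1236) tvec=(0.0902, 0.1943, 1.0026)

Intrinsics K: fx=681.7, fy=513.8, cx=301.0, cy=229.4
Marker side s = 0.177 m; corners in marker frame (Z=0):
  M0 = (-0.0885, +0.0885, 0)
  M1 = (+0.0885, +0.0885, 0)
  M2 = (+0.0885, -0.0885, 0)
  M3 = (-0.0885, -0.0885, 0)
Detected image corners:
  c0 = (309.611363, 376.868887) px
  c1 = (426.285581, 364.400477) px
  c2 = (416.492693, 279.745716) px
  c3 = (295.540381, 292.001781) px
Planar DLT: solve 8×8 A·h = b for H (H[2,2]=1):
  H  [+686.68280 +139.43339 +362.31470]
  H  [-55.67612 +544.22555 +328.97731]
  H  [+0.04319 +0.19909 +1.00000]
B = K⁻¹H; ‖b₁‖=0.997384, ‖b₂‖=0.997384; λ = 2/(‖b₁‖+‖b₂‖) = 1.002623, sign → tz>0 ⇒ λ=+1.002623
r₁ = λ·B[:,0] = (+0.99083,-0.12798,+0.04330); r₂ = λ·B[:,1] = (+0.11694,+0.97287,+0.19961)
r₃ = r₁×r₂ = (-0.06768,-0.19272,+0.97892); SVD([r₁ r₂ r₃]) → R = UVᵀ:
  R  [+0.99083 +0.11694 -0.06768]
  R  [-0.12798 +0.97287 -0.19272]
  R  [+0.04330 +0.19961 +0.97892]
t = (+0.09018, +0.19431, +1.00262) m
tr R = 2.942621; θ = arccos((tr R − 1)/2) = 0.240117 rad = 13.758°
axis k = ((R−Rᵀ)₃₂, (R−Rᵀ)₁₃, (R−Rᵀ)₂₁) / (2 sinθ) = (+0.824866, -0.233332, -0.514929)
rvec = θ·k = (+0.198064, -0.056027, -0.123643)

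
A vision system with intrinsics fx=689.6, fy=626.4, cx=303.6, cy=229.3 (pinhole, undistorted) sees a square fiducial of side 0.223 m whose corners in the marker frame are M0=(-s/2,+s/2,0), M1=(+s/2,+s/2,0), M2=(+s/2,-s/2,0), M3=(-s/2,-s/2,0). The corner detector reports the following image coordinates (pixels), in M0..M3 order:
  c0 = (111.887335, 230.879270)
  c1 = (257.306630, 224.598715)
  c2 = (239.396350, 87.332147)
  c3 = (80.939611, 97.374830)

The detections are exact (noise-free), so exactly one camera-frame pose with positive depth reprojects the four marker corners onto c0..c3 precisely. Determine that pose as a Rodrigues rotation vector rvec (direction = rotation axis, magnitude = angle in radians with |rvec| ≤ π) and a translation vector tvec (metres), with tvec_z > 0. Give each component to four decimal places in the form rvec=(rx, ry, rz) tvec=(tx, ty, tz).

rvec=(0.4117, 0.0886, -0.0661) tvec=(-0.1886, -0.1045, 0.9888)

Intrinsics K: fx=689.6, fy=626.4, cx=303.6, cy=229.3
Marker side s = 0.223 m; corners in marker frame (Z=0):
  M0 = (-0.1115, +0.1115, 0)
  M1 = (+0.1115, +0.1115, 0)
  M2 = (+0.1115, -0.1115, 0)
  M3 = (-0.1115, -0.1115, 0)
Detected image corners:
  c0 = (111.887335, 230.879270) px
  c1 = (257.306630, 224.598715) px
  c2 = (239.396350, 87.332147) px
  c3 = (80.939611, 97.374830) px
Planar DLT: solve 8×8 A·h = b for H (H[2,2]=1):
  H  [+662.71536 +178.98895 +172.07774]
  H  [-52.29728 +671.18385 +163.11811]
  H  [-0.10044 +0.40094 +1.00000]
B = K⁻¹H; ‖b₁‖=1.011319, ‖b₂‖=1.011319; λ = 2/(‖b₁‖+‖b₂‖) = 0.988808, sign → tz>0 ⇒ λ=+0.988808
r₁ = λ·B[:,0] = (+0.99398,-0.04620,-0.09932); r₂ = λ·B[:,1] = (+0.08211,+0.91438,+0.39645)
r₃ = r₁×r₂ = (+0.07250,-0.40222,+0.91267); SVD([r₁ r₂ r₃]) → R = UVᵀ:
  R  [+0.99398 +0.08211 +0.07250]
  R  [-0.04620 +0.91438 -0.40222]
  R  [-0.09932 +0.39645 +0.91267]
t = (-0.18859, -0.10447, +0.98881) m
tr R = 2.821029; θ = arccos((tr R − 1)/2) = 0.426270 rad = 24.423°
axis k = ((R−Rᵀ)₃₂, (R−Rᵀ)₁₃, (R−Rᵀ)₂₁) / (2 sinθ) = (+0.965794, +0.207767, -0.155159)
rvec = θ·k = (+0.411689, +0.088565, -0.066139)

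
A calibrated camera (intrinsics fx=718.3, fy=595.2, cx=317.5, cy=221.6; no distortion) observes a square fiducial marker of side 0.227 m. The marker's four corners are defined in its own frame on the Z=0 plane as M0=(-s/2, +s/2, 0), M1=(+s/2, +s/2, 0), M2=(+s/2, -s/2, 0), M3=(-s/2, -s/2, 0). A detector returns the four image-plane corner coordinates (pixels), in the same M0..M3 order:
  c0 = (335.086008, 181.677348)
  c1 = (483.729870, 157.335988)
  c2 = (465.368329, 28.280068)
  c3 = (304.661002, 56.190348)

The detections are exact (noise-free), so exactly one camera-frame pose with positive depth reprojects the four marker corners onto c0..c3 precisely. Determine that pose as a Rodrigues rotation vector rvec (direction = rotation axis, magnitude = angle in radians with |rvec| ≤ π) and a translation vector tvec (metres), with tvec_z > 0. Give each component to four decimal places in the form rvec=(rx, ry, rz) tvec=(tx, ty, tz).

Intrinsics K: fx=718.3, fy=595.2, cx=317.5, cy=221.6
Marker side s = 0.227 m; corners in marker frame (Z=0):
  M0 = (-0.1135, +0.1135, 0)
  M1 = (+0.1135, +0.1135, 0)
  M2 = (+0.1135, -0.1135, 0)
  M3 = (-0.1135, -0.1135, 0)
Detected image corners:
  c0 = (335.086008, 181.677348) px
  c1 = (483.729870, 157.335988) px
  c2 = (465.368329, 28.280068) px
  c3 = (304.661002, 56.190348) px
Planar DLT: solve 8×8 A·h = b for H (H[2,2]=1):
  H  [+659.93616 +247.30315 +397.24746]
  H  [-120.21354 +597.85349 +108.48708]
  H  [-0.05134 +0.35167 +1.00000]
B = K⁻¹H; ‖b₁‖=0.960408, ‖b₂‖=0.960408; λ = 2/(‖b₁‖+‖b₂‖) = 1.041224, sign → tz>0 ⇒ λ=+1.041224
r₁ = λ·B[:,0] = (+0.98025,-0.19039,-0.05346); r₂ = λ·B[:,1] = (+0.19663,+0.90954,+0.36617)
r₃ = r₁×r₂ = (-0.02109,-0.36945,+0.92901); SVD([r₁ r₂ r₃]) → R = UVᵀ:
  R  [+0.98025 +0.19663 -0.02109]
  R  [-0.19039 +0.90954 -0.36945]
  R  [-0.05346 +0.36617 +0.92901]
t = (+0.11560, -0.19788, +1.04122) m
tr R = 2.818797; θ = arccos((tr R − 1)/2) = 0.428960 rad = 24.578°
axis k = ((R−Rᵀ)₃₂, (R−Rᵀ)₁₃, (R−Rᵀ)₂₁) / (2 sinθ) = (+0.884321, +0.038905, -0.465256)
rvec = θ·k = (+0.379338, +0.016689, -0.199576)

rvec=(0.3793, 0.0167, -0.1996) tvec=(0.1156, -0.1979, 1.0412)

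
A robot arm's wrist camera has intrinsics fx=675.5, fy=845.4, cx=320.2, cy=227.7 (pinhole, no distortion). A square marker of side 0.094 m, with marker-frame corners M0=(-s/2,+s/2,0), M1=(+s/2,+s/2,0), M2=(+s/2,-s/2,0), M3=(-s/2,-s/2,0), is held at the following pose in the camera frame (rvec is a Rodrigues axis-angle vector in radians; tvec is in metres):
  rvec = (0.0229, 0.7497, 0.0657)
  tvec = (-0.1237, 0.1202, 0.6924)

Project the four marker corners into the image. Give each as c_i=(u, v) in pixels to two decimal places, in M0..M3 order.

Intrinsics K: fx=675.5, fy=845.4, cx=320.2, cy=227.7
Marker side s = 0.094 m; corners in marker frame (Z=0):
  M0 = (-0.0470, +0.0470, 0)
  M1 = (+0.0470, +0.0470, 0)
  M2 = (+0.0470, -0.0470, 0)
  M3 = (-0.0470, -0.0470, 0)
rvec = (0.0229, 0.7497, 0.0657), |rvec| = θ = 0.75292 rad = 43.139°
Rodrigues: sinθ=0.68377, 1−cosθ=0.27031; R = I + sinθ·[k]× + (1−cosθ)·[k]×²:
    [+0.72994 -0.05148 +0.68157]
    [+0.06785 +0.99769 +0.00269]
    [-0.68013 +0.04428 +0.73175]
t = (-0.1237, 0.1202, 0.6924) m
M0: Pc = R·M0+t = (-0.16043, +0.16390, +0.72645); u = 675.5·(-0.16043)/0.72645 + 320.2 = 171.0242, v = 845.4·(+0.16390)/0.72645 + 227.7 = 418.4408
M1: Pc = R·M1+t = (-0.09181, +0.17028, +0.66252); u = 675.5·(-0.09181)/0.66252 + 320.2 = 226.5884, v = 845.4·(+0.17028)/0.66252 + 227.7 = 444.9859
M2: Pc = R·M2+t = (-0.08697, +0.07650, +0.65835); u = 675.5·(-0.08697)/0.65835 + 320.2 = 230.9616, v = 845.4·(+0.07650)/0.65835 + 227.7 = 325.9316
M3: Pc = R·M3+t = (-0.15559, +0.07012, +0.72228); u = 675.5·(-0.15559)/0.72228 + 320.2 = 174.6901, v = 845.4·(+0.07012)/0.72228 + 227.7 = 309.7715

c0=(171.02, 418.44) c1=(226.59, 444.99) c2=(230.96, 325.93) c3=(174.69, 309.77)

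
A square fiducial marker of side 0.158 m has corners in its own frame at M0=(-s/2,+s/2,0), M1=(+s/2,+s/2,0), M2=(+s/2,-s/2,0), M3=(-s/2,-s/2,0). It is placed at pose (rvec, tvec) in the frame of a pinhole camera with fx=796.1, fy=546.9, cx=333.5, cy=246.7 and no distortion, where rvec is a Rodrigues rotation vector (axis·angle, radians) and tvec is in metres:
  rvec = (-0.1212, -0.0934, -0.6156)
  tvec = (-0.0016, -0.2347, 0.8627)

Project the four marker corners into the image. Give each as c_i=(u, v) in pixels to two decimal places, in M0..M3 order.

c0=(314.76, 165.44) c1=(433.24, 110.41) c2=(348.64, 32.92) c3=(230.10, 85.33)

Intrinsics K: fx=796.1, fy=546.9, cx=333.5, cy=246.7
Marker side s = 0.158 m; corners in marker frame (Z=0):
  M0 = (-0.0790, +0.0790, 0)
  M1 = (+0.0790, +0.0790, 0)
  M2 = (+0.0790, -0.0790, 0)
  M3 = (-0.0790, -0.0790, 0)
rvec = (-0.1212, -0.0934, -0.6156), |rvec| = θ = 0.63433 rad = 36.345°
Rodrigues: sinθ=0.59264, 1−cosθ=0.19453; R = I + sinθ·[k]× + (1−cosθ)·[k]×²:
    [+0.81257 +0.58061 -0.05119]
    [-0.56967 +0.80969 +0.14103]
    [+0.12333 -0.08544 +0.98868]
t = (-0.0016, -0.2347, 0.8627) m
M0: Pc = R·M0+t = (-0.01992, -0.12573, +0.84621); u = 796.1·(-0.01992)/0.84621 + 333.5 = 314.7551, v = 546.9·(-0.12573)/0.84621 + 246.7 = 165.4405
M1: Pc = R·M1+t = (+0.10846, -0.21574, +0.86569); u = 796.1·(+0.10846)/0.86569 + 333.5 = 433.2420, v = 546.9·(-0.21574)/0.86569 + 246.7 = 110.4077
M2: Pc = R·M2+t = (+0.01672, -0.34367, +0.87919); u = 796.1·(+0.01672)/0.87919 + 333.5 = 348.6440, v = 546.9·(-0.34367)/0.87919 + 246.7 = 32.9216
M3: Pc = R·M3+t = (-0.11166, -0.25366, +0.85971); u = 796.1·(-0.11166)/0.85971 + 333.5 = 230.1000, v = 546.9·(-0.25366)/0.85971 + 246.7 = 85.3338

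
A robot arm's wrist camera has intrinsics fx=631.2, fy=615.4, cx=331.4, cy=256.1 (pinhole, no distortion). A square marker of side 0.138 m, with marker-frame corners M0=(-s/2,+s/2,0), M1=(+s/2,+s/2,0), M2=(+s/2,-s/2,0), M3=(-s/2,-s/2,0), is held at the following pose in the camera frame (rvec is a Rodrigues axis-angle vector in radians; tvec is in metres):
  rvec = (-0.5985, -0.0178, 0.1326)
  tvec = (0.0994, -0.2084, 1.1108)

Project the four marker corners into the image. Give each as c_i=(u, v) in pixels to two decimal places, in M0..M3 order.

Intrinsics K: fx=631.2, fy=615.4, cx=331.4, cy=256.1
Marker side s = 0.138 m; corners in marker frame (Z=0):
  M0 = (-0.0690, +0.0690, 0)
  M1 = (+0.0690, +0.0690, 0)
  M2 = (+0.0690, -0.0690, 0)
  M3 = (-0.0690, -0.0690, 0)
rvec = (-0.5985, -0.0178, 0.1326), |rvec| = θ = 0.61327 rad = 35.138°
Rodrigues: sinθ=0.57555, 1−cosθ=0.18223; R = I + sinθ·[k]× + (1−cosθ)·[k]×²:
    [+0.99133 -0.11928 -0.05516]
    [+0.12960 +0.81792 +0.56054]
    [-0.02175 -0.56283 +0.82629]
t = (0.0994, -0.2084, 1.1108) m
M0: Pc = R·M0+t = (+0.02277, -0.16091, +1.07347); u = 631.2·(+0.02277)/1.07347 + 331.4 = 344.7876, v = 615.4·(-0.16091)/1.07347 + 256.1 = 163.8552
M1: Pc = R·M1+t = (+0.15957, -0.14302, +1.07046); u = 631.2·(+0.15957)/1.07046 + 331.4 = 425.4912, v = 615.4·(-0.14302)/1.07046 + 256.1 = 173.8788
M2: Pc = R·M2+t = (+0.17603, -0.25589, +1.14813); u = 631.2·(+0.17603)/1.14813 + 331.4 = 428.1756, v = 615.4·(-0.25589)/1.14813 + 256.1 = 118.9409
M3: Pc = R·M3+t = (+0.03923, -0.27378, +1.15114); u = 631.2·(+0.03923)/1.15114 + 331.4 = 352.9103, v = 615.4·(-0.27378)/1.15114 + 256.1 = 109.7368

c0=(344.79, 163.86) c1=(425.49, 173.88) c2=(428.18, 118.94) c3=(352.91, 109.74)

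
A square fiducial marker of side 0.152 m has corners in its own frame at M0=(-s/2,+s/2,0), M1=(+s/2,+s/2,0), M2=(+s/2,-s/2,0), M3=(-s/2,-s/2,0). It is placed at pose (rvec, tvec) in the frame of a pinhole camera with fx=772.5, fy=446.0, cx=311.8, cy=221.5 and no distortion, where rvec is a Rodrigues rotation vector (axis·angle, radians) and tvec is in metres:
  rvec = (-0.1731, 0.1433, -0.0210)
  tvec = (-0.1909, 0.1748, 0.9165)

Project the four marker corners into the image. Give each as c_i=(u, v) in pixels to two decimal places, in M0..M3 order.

c0=(87.44, 344.55) c1=(212.24, 344.97) c2=(214.01, 268.78) c3=(92.66, 270.10)

Intrinsics K: fx=772.5, fy=446.0, cx=311.8, cy=221.5
Marker side s = 0.152 m; corners in marker frame (Z=0):
  M0 = (-0.0760, +0.0760, 0)
  M1 = (+0.0760, +0.0760, 0)
  M2 = (+0.0760, -0.0760, 0)
  M3 = (-0.0760, -0.0760, 0)
rvec = (-0.1731, 0.1433, -0.0210), |rvec| = θ = 0.22570 rad = 12.932°
Rodrigues: sinθ=0.22379, 1−cosθ=0.02536; R = I + sinθ·[k]× + (1−cosθ)·[k]×²:
    [+0.98956 +0.00847 +0.14390]
    [-0.03317 +0.98486 +0.17014]
    [-0.14028 -0.17313 +0.97486]
t = (-0.1909, 0.1748, 0.9165) m
M0: Pc = R·M0+t = (-0.26546, +0.25217, +0.91400); u = 772.5·(-0.26546)/0.91400 + 311.8 = 87.4356, v = 446.0·(+0.25217)/0.91400 + 221.5 = 344.5500
M1: Pc = R·M1+t = (-0.11505, +0.24713, +0.89268); u = 772.5·(-0.11505)/0.89268 + 311.8 = 212.2392, v = 446.0·(+0.24713)/0.89268 + 221.5 = 344.9700
M2: Pc = R·M2+t = (-0.11634, +0.09743, +0.91900); u = 772.5·(-0.11634)/0.91900 + 311.8 = 214.0078, v = 446.0·(+0.09743)/0.91900 + 221.5 = 268.7836
M3: Pc = R·M3+t = (-0.26675, +0.10247, +0.94032); u = 772.5·(-0.26675)/0.94032 + 311.8 = 92.6568, v = 446.0·(+0.10247)/0.94032 + 221.5 = 270.1030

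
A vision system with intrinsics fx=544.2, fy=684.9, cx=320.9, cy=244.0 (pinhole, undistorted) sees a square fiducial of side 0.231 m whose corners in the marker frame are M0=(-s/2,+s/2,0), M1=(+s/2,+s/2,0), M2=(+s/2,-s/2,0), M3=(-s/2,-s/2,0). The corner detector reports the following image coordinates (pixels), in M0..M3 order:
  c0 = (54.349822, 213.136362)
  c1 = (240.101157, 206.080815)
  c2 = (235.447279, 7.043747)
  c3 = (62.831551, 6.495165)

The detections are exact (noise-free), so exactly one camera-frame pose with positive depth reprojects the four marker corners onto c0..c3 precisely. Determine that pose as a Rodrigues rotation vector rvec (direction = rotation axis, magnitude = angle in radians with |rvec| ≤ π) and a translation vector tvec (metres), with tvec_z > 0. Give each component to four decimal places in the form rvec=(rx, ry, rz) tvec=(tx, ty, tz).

rvec=(-0.2336, -0.1091, -0.0500) tvec=(-0.2272, -0.1473, 0.7228)

Intrinsics K: fx=544.2, fy=684.9, cx=320.9, cy=244.0
Marker side s = 0.231 m; corners in marker frame (Z=0):
  M0 = (-0.1155, +0.1155, 0)
  M1 = (+0.1155, +0.1155, 0)
  M2 = (+0.1155, -0.1155, 0)
  M3 = (-0.1155, -0.1155, 0)
Detected image corners:
  c0 = (54.349822, 213.136362) px
  c1 = (240.101157, 206.080815) px
  c2 = (235.447279, 7.043747) px
  c3 = (62.831551, 6.495165) px
Planar DLT: solve 8×8 A·h = b for H (H[2,2]=1):
  H  [+797.94756 -54.54610 +149.84428]
  H  [+3.52572 +843.64037 +104.46172]
  H  [+0.15722 -0.31567 +1.00000]
B = K⁻¹H; ‖b₁‖=1.383470, ‖b₂‖=1.383470; λ = 2/(‖b₁‖+‖b₂‖) = 0.722820, sign → tz>0 ⇒ λ=+0.722820
r₁ = λ·B[:,0] = (+0.99284,-0.03677,+0.11365); r₂ = λ·B[:,1] = (+0.06210,+0.97164,-0.22817)
r₃ = r₁×r₂ = (-0.10203,+0.23360,+0.96697); SVD([r₁ r₂ r₃]) → R = UVᵀ:
  R  [+0.99284 +0.06210 -0.10203]
  R  [-0.03677 +0.97164 +0.23360]
  R  [+0.11365 -0.22817 +0.96697]
t = (-0.22720, -0.14726, +0.72282) m
tr R = 2.931444; θ = arccos((tr R − 1)/2) = 0.262586 rad = 15.045°
axis k = ((R−Rᵀ)₃₂, (R−Rᵀ)₁₃, (R−Rᵀ)₂₁) / (2 sinθ) = (-0.889464, -0.415439, -0.190432)
rvec = θ·k = (-0.233561, -0.109088, -0.050005)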